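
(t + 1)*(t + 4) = t^2 + 5*t + 4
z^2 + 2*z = z*(z + 2)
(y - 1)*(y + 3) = y^2 + 2*y - 3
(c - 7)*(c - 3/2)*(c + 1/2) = c^3 - 8*c^2 + 25*c/4 + 21/4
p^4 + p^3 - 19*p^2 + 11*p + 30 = (p - 3)*(p - 2)*(p + 1)*(p + 5)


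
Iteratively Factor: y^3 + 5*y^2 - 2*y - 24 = (y - 2)*(y^2 + 7*y + 12) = (y - 2)*(y + 4)*(y + 3)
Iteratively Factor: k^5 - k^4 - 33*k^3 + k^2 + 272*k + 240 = (k + 1)*(k^4 - 2*k^3 - 31*k^2 + 32*k + 240) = (k - 4)*(k + 1)*(k^3 + 2*k^2 - 23*k - 60) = (k - 5)*(k - 4)*(k + 1)*(k^2 + 7*k + 12) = (k - 5)*(k - 4)*(k + 1)*(k + 4)*(k + 3)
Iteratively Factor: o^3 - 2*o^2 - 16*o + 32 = (o - 4)*(o^2 + 2*o - 8) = (o - 4)*(o + 4)*(o - 2)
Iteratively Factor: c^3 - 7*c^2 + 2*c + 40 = (c - 5)*(c^2 - 2*c - 8) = (c - 5)*(c + 2)*(c - 4)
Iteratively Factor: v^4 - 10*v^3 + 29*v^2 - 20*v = (v - 5)*(v^3 - 5*v^2 + 4*v) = v*(v - 5)*(v^2 - 5*v + 4) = v*(v - 5)*(v - 4)*(v - 1)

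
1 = 1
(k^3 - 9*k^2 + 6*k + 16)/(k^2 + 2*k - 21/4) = 4*(k^3 - 9*k^2 + 6*k + 16)/(4*k^2 + 8*k - 21)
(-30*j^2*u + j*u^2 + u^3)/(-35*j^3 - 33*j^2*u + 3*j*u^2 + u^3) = u*(6*j + u)/(7*j^2 + 8*j*u + u^2)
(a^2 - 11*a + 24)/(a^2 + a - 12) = (a - 8)/(a + 4)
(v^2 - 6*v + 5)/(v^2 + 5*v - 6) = (v - 5)/(v + 6)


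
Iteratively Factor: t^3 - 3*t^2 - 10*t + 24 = (t + 3)*(t^2 - 6*t + 8) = (t - 2)*(t + 3)*(t - 4)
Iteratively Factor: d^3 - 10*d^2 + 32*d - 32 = (d - 2)*(d^2 - 8*d + 16) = (d - 4)*(d - 2)*(d - 4)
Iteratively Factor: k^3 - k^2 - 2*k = (k + 1)*(k^2 - 2*k) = (k - 2)*(k + 1)*(k)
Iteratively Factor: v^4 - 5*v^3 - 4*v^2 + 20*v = (v + 2)*(v^3 - 7*v^2 + 10*v) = (v - 2)*(v + 2)*(v^2 - 5*v) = v*(v - 2)*(v + 2)*(v - 5)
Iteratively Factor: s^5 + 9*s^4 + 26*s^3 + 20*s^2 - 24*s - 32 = (s + 2)*(s^4 + 7*s^3 + 12*s^2 - 4*s - 16) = (s - 1)*(s + 2)*(s^3 + 8*s^2 + 20*s + 16) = (s - 1)*(s + 2)^2*(s^2 + 6*s + 8) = (s - 1)*(s + 2)^2*(s + 4)*(s + 2)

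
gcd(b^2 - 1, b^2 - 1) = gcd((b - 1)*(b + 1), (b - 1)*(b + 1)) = b^2 - 1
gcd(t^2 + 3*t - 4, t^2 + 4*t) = t + 4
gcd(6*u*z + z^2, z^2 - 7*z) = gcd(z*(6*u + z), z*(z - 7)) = z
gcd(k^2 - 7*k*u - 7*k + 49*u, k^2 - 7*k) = k - 7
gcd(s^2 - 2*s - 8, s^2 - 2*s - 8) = s^2 - 2*s - 8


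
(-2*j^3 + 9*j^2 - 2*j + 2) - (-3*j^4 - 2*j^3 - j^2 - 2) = 3*j^4 + 10*j^2 - 2*j + 4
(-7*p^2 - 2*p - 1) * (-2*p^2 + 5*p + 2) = 14*p^4 - 31*p^3 - 22*p^2 - 9*p - 2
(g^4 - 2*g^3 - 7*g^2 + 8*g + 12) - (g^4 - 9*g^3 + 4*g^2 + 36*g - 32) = 7*g^3 - 11*g^2 - 28*g + 44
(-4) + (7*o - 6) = 7*o - 10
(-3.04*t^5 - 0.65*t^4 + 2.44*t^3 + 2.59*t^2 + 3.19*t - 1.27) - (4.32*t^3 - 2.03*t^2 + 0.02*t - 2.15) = -3.04*t^5 - 0.65*t^4 - 1.88*t^3 + 4.62*t^2 + 3.17*t + 0.88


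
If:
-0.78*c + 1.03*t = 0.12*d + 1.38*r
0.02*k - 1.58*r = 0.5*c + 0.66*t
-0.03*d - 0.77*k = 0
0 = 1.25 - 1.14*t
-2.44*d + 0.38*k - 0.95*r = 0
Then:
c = 4.86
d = 0.77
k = -0.03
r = -2.00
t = 1.10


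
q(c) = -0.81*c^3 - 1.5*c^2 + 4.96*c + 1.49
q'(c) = -2.43*c^2 - 3.0*c + 4.96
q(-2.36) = -7.92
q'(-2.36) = -1.49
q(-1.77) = -7.50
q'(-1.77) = 2.66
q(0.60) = 3.75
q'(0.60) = 2.29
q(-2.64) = -7.16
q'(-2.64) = -4.06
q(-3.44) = -0.35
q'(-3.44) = -13.48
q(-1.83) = -7.65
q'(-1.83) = 2.31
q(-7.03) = 173.91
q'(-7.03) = -94.04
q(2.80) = -14.16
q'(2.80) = -22.49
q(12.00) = -1554.67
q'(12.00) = -380.96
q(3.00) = -19.00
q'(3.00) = -25.91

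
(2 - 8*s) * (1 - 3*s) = 24*s^2 - 14*s + 2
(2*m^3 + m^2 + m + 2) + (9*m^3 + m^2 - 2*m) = 11*m^3 + 2*m^2 - m + 2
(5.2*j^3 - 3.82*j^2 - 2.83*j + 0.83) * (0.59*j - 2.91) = 3.068*j^4 - 17.3858*j^3 + 9.4465*j^2 + 8.725*j - 2.4153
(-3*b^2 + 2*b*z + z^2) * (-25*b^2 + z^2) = 75*b^4 - 50*b^3*z - 28*b^2*z^2 + 2*b*z^3 + z^4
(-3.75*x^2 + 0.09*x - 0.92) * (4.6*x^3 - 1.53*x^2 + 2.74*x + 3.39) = -17.25*x^5 + 6.1515*x^4 - 14.6447*x^3 - 11.0583*x^2 - 2.2157*x - 3.1188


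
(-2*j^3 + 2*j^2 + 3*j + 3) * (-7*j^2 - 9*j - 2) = 14*j^5 + 4*j^4 - 35*j^3 - 52*j^2 - 33*j - 6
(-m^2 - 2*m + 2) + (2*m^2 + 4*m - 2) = m^2 + 2*m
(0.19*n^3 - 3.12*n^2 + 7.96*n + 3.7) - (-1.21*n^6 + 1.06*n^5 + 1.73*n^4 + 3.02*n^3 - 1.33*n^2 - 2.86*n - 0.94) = 1.21*n^6 - 1.06*n^5 - 1.73*n^4 - 2.83*n^3 - 1.79*n^2 + 10.82*n + 4.64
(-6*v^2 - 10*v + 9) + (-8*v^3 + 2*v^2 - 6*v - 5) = -8*v^3 - 4*v^2 - 16*v + 4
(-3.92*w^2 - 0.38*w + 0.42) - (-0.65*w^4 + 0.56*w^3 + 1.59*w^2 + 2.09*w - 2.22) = 0.65*w^4 - 0.56*w^3 - 5.51*w^2 - 2.47*w + 2.64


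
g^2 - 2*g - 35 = (g - 7)*(g + 5)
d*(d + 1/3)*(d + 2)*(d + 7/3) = d^4 + 14*d^3/3 + 55*d^2/9 + 14*d/9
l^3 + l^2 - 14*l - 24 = (l - 4)*(l + 2)*(l + 3)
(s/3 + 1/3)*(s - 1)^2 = s^3/3 - s^2/3 - s/3 + 1/3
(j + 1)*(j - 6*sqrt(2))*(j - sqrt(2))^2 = j^4 - 8*sqrt(2)*j^3 + j^3 - 8*sqrt(2)*j^2 + 26*j^2 - 12*sqrt(2)*j + 26*j - 12*sqrt(2)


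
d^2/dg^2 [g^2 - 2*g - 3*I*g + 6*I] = 2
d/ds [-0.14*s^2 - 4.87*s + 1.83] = -0.28*s - 4.87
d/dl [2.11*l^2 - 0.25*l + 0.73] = 4.22*l - 0.25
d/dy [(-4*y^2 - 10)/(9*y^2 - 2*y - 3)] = 4*(2*y^2 + 51*y - 5)/(81*y^4 - 36*y^3 - 50*y^2 + 12*y + 9)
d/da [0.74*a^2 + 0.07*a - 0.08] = 1.48*a + 0.07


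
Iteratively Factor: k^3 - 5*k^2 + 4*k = (k - 4)*(k^2 - k) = k*(k - 4)*(k - 1)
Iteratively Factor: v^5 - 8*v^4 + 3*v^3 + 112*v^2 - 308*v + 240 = (v - 5)*(v^4 - 3*v^3 - 12*v^2 + 52*v - 48) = (v - 5)*(v - 2)*(v^3 - v^2 - 14*v + 24) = (v - 5)*(v - 3)*(v - 2)*(v^2 + 2*v - 8) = (v - 5)*(v - 3)*(v - 2)*(v + 4)*(v - 2)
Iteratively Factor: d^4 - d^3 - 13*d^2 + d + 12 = (d + 1)*(d^3 - 2*d^2 - 11*d + 12) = (d - 1)*(d + 1)*(d^2 - d - 12) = (d - 1)*(d + 1)*(d + 3)*(d - 4)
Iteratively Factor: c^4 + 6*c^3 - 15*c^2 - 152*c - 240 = (c + 3)*(c^3 + 3*c^2 - 24*c - 80) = (c - 5)*(c + 3)*(c^2 + 8*c + 16) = (c - 5)*(c + 3)*(c + 4)*(c + 4)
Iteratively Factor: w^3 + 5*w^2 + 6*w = (w)*(w^2 + 5*w + 6) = w*(w + 2)*(w + 3)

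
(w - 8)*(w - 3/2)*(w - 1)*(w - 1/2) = w^4 - 11*w^3 + 107*w^2/4 - 91*w/4 + 6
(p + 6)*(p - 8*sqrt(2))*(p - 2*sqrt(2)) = p^3 - 10*sqrt(2)*p^2 + 6*p^2 - 60*sqrt(2)*p + 32*p + 192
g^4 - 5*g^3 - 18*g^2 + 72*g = g*(g - 6)*(g - 3)*(g + 4)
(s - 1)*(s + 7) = s^2 + 6*s - 7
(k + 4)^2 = k^2 + 8*k + 16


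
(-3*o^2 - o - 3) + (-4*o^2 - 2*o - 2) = -7*o^2 - 3*o - 5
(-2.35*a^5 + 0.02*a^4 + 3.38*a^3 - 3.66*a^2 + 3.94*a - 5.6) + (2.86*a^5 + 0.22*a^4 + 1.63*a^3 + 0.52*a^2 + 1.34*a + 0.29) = 0.51*a^5 + 0.24*a^4 + 5.01*a^3 - 3.14*a^2 + 5.28*a - 5.31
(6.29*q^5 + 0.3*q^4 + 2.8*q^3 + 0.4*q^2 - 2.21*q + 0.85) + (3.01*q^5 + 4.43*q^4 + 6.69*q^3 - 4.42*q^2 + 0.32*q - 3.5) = 9.3*q^5 + 4.73*q^4 + 9.49*q^3 - 4.02*q^2 - 1.89*q - 2.65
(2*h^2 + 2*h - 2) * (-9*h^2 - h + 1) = -18*h^4 - 20*h^3 + 18*h^2 + 4*h - 2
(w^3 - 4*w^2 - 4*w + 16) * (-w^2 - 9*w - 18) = -w^5 - 5*w^4 + 22*w^3 + 92*w^2 - 72*w - 288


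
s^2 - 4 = (s - 2)*(s + 2)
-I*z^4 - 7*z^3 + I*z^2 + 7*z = z*(z - 1)*(z - 7*I)*(-I*z - I)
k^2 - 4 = (k - 2)*(k + 2)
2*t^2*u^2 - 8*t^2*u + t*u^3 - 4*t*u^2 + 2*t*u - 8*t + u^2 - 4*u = (2*t + u)*(u - 4)*(t*u + 1)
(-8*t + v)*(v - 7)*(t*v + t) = -8*t^2*v^2 + 48*t^2*v + 56*t^2 + t*v^3 - 6*t*v^2 - 7*t*v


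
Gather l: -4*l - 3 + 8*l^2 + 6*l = 8*l^2 + 2*l - 3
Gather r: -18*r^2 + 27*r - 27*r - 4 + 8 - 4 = -18*r^2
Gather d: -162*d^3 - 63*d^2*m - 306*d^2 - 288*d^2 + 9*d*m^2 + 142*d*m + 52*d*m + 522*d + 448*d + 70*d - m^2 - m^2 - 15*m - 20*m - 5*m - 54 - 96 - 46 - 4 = -162*d^3 + d^2*(-63*m - 594) + d*(9*m^2 + 194*m + 1040) - 2*m^2 - 40*m - 200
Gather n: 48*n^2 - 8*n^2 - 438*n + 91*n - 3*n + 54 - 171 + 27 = 40*n^2 - 350*n - 90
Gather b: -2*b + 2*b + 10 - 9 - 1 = 0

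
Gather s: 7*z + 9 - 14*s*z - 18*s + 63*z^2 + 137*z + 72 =s*(-14*z - 18) + 63*z^2 + 144*z + 81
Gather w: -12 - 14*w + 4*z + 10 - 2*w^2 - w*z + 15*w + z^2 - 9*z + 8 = -2*w^2 + w*(1 - z) + z^2 - 5*z + 6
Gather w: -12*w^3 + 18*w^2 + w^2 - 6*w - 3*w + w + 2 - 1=-12*w^3 + 19*w^2 - 8*w + 1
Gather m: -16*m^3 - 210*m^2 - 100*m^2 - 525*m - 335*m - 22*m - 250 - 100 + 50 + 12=-16*m^3 - 310*m^2 - 882*m - 288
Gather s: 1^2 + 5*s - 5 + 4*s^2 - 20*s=4*s^2 - 15*s - 4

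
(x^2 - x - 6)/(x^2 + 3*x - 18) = (x + 2)/(x + 6)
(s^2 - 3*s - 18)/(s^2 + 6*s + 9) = (s - 6)/(s + 3)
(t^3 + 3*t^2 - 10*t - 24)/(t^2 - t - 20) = (t^2 - t - 6)/(t - 5)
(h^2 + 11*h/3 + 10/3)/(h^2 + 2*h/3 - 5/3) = (h + 2)/(h - 1)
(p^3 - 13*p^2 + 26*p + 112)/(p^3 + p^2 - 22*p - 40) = (p^2 - 15*p + 56)/(p^2 - p - 20)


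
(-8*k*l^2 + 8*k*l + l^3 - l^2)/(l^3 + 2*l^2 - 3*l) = (-8*k + l)/(l + 3)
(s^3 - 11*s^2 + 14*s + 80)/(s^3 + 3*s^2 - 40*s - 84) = (s^2 - 13*s + 40)/(s^2 + s - 42)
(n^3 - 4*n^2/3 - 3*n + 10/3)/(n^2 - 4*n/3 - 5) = (n^2 - 3*n + 2)/(n - 3)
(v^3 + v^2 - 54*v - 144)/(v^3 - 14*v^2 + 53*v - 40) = (v^2 + 9*v + 18)/(v^2 - 6*v + 5)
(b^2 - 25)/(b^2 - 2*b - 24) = (25 - b^2)/(-b^2 + 2*b + 24)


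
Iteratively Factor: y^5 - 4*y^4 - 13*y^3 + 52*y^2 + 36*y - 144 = (y - 3)*(y^4 - y^3 - 16*y^2 + 4*y + 48) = (y - 3)*(y + 2)*(y^3 - 3*y^2 - 10*y + 24) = (y - 3)*(y + 2)*(y + 3)*(y^2 - 6*y + 8) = (y - 4)*(y - 3)*(y + 2)*(y + 3)*(y - 2)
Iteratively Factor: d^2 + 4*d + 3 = (d + 1)*(d + 3)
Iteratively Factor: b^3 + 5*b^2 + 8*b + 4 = (b + 1)*(b^2 + 4*b + 4) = (b + 1)*(b + 2)*(b + 2)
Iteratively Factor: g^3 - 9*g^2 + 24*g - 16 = (g - 4)*(g^2 - 5*g + 4) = (g - 4)*(g - 1)*(g - 4)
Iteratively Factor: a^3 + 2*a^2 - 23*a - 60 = (a + 4)*(a^2 - 2*a - 15) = (a + 3)*(a + 4)*(a - 5)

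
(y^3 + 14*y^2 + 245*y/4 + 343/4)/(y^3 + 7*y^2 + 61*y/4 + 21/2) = (2*y^2 + 21*y + 49)/(2*y^2 + 7*y + 6)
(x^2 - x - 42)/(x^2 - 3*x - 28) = (x + 6)/(x + 4)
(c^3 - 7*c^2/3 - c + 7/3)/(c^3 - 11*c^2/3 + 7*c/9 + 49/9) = 3*(c - 1)/(3*c - 7)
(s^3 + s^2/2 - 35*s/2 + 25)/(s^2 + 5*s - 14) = (2*s^2 + 5*s - 25)/(2*(s + 7))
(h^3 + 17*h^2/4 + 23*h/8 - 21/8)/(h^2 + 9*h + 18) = (8*h^2 + 10*h - 7)/(8*(h + 6))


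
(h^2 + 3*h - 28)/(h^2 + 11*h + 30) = (h^2 + 3*h - 28)/(h^2 + 11*h + 30)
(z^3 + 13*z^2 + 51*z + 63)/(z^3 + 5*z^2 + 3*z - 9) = (z + 7)/(z - 1)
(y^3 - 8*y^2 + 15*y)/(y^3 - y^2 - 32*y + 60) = y*(y - 3)/(y^2 + 4*y - 12)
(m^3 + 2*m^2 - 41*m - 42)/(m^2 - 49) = (m^2 - 5*m - 6)/(m - 7)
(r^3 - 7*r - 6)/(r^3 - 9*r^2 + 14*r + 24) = (r^2 - r - 6)/(r^2 - 10*r + 24)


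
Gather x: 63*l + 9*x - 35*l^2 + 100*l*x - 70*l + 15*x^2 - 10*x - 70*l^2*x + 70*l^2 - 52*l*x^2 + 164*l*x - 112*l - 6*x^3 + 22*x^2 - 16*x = 35*l^2 - 119*l - 6*x^3 + x^2*(37 - 52*l) + x*(-70*l^2 + 264*l - 17)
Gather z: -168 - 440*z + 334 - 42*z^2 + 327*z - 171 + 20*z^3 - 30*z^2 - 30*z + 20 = 20*z^3 - 72*z^2 - 143*z + 15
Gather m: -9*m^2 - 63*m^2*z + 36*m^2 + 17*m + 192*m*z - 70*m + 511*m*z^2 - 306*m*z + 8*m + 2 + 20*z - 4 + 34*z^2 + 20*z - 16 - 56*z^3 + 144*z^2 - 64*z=m^2*(27 - 63*z) + m*(511*z^2 - 114*z - 45) - 56*z^3 + 178*z^2 - 24*z - 18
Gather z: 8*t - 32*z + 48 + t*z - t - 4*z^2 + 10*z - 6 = 7*t - 4*z^2 + z*(t - 22) + 42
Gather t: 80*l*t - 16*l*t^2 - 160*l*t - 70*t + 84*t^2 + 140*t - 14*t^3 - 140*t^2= -14*t^3 + t^2*(-16*l - 56) + t*(70 - 80*l)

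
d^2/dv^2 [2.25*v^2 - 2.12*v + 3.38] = 4.50000000000000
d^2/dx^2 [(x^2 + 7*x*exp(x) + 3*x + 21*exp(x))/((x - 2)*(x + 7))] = (7*x^5*exp(x) + 77*x^4*exp(x) + 49*x^3*exp(x) - 4*x^3 - 1547*x^2*exp(x) + 84*x^2 - 1204*x*exp(x) + 252*x + 12418*exp(x) + 812)/(x^6 + 15*x^5 + 33*x^4 - 295*x^3 - 462*x^2 + 2940*x - 2744)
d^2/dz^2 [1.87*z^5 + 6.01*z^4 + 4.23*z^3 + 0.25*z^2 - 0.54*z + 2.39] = 37.4*z^3 + 72.12*z^2 + 25.38*z + 0.5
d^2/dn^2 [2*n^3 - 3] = 12*n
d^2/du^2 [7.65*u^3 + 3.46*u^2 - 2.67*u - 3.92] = 45.9*u + 6.92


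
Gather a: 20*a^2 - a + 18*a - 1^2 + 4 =20*a^2 + 17*a + 3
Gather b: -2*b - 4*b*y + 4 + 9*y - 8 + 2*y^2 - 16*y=b*(-4*y - 2) + 2*y^2 - 7*y - 4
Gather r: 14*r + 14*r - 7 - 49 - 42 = 28*r - 98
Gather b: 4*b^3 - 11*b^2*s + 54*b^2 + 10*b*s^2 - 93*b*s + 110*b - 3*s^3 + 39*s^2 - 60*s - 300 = 4*b^3 + b^2*(54 - 11*s) + b*(10*s^2 - 93*s + 110) - 3*s^3 + 39*s^2 - 60*s - 300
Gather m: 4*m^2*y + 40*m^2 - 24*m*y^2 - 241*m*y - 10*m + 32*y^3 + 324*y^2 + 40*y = m^2*(4*y + 40) + m*(-24*y^2 - 241*y - 10) + 32*y^3 + 324*y^2 + 40*y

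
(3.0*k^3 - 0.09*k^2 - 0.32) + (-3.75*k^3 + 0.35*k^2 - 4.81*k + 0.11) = -0.75*k^3 + 0.26*k^2 - 4.81*k - 0.21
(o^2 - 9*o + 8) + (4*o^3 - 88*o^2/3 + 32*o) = 4*o^3 - 85*o^2/3 + 23*o + 8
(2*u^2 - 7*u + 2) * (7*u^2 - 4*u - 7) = 14*u^4 - 57*u^3 + 28*u^2 + 41*u - 14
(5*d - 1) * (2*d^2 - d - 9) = 10*d^3 - 7*d^2 - 44*d + 9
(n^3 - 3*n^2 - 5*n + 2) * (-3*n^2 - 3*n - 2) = -3*n^5 + 6*n^4 + 22*n^3 + 15*n^2 + 4*n - 4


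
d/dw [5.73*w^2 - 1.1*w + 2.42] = 11.46*w - 1.1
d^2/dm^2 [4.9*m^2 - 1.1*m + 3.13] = 9.80000000000000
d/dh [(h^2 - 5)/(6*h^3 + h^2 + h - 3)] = (2*h*(6*h^3 + h^2 + h - 3) - (h^2 - 5)*(18*h^2 + 2*h + 1))/(6*h^3 + h^2 + h - 3)^2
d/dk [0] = 0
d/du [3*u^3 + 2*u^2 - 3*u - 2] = 9*u^2 + 4*u - 3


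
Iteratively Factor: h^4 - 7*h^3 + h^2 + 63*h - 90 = (h - 5)*(h^3 - 2*h^2 - 9*h + 18) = (h - 5)*(h + 3)*(h^2 - 5*h + 6) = (h - 5)*(h - 3)*(h + 3)*(h - 2)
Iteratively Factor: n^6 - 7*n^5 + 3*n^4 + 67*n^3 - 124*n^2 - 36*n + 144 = (n - 3)*(n^5 - 4*n^4 - 9*n^3 + 40*n^2 - 4*n - 48) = (n - 3)*(n - 2)*(n^4 - 2*n^3 - 13*n^2 + 14*n + 24) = (n - 3)*(n - 2)*(n + 1)*(n^3 - 3*n^2 - 10*n + 24) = (n - 3)*(n - 2)*(n + 1)*(n + 3)*(n^2 - 6*n + 8) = (n - 4)*(n - 3)*(n - 2)*(n + 1)*(n + 3)*(n - 2)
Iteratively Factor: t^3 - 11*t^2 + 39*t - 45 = (t - 3)*(t^2 - 8*t + 15) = (t - 3)^2*(t - 5)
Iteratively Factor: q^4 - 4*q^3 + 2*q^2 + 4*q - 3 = (q - 1)*(q^3 - 3*q^2 - q + 3) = (q - 1)^2*(q^2 - 2*q - 3) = (q - 1)^2*(q + 1)*(q - 3)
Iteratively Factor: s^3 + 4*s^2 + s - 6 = (s + 2)*(s^2 + 2*s - 3) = (s + 2)*(s + 3)*(s - 1)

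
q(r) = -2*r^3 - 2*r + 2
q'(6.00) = -218.00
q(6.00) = -442.00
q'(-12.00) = -866.00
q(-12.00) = 3482.00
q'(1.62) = -17.75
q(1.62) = -9.74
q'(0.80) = -5.84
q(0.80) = -0.62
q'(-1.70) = -19.34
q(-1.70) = 15.23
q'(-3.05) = -57.82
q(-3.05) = 64.85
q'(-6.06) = -222.34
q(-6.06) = 459.21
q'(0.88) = -6.65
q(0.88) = -1.12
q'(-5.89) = -210.15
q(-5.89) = 422.45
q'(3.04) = -57.45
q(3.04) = -60.27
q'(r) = -6*r^2 - 2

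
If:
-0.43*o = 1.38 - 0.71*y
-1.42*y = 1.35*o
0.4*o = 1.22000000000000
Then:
No Solution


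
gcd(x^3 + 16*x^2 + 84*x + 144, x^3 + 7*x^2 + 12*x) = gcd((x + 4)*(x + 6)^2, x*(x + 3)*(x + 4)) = x + 4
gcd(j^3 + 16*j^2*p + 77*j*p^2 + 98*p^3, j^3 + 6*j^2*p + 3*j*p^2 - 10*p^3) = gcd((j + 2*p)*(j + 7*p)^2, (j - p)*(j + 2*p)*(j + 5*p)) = j + 2*p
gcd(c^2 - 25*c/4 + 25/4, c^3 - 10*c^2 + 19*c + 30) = c - 5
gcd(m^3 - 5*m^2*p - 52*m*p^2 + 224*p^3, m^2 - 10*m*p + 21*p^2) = 1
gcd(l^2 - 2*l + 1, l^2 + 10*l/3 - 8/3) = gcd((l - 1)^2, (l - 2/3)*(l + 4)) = 1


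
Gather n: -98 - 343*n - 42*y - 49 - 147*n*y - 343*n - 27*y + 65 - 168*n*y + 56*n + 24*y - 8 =n*(-315*y - 630) - 45*y - 90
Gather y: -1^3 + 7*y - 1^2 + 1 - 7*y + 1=0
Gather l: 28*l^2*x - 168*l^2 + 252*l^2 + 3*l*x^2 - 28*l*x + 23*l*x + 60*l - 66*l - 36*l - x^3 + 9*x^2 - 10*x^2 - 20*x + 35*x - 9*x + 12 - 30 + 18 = l^2*(28*x + 84) + l*(3*x^2 - 5*x - 42) - x^3 - x^2 + 6*x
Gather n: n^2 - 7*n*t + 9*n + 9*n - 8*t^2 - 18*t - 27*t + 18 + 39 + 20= n^2 + n*(18 - 7*t) - 8*t^2 - 45*t + 77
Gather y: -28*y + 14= 14 - 28*y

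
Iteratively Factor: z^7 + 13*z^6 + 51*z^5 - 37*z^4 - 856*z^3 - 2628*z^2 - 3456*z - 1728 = (z + 3)*(z^6 + 10*z^5 + 21*z^4 - 100*z^3 - 556*z^2 - 960*z - 576) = (z + 2)*(z + 3)*(z^5 + 8*z^4 + 5*z^3 - 110*z^2 - 336*z - 288) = (z - 4)*(z + 2)*(z + 3)*(z^4 + 12*z^3 + 53*z^2 + 102*z + 72) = (z - 4)*(z + 2)^2*(z + 3)*(z^3 + 10*z^2 + 33*z + 36) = (z - 4)*(z + 2)^2*(z + 3)*(z + 4)*(z^2 + 6*z + 9) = (z - 4)*(z + 2)^2*(z + 3)^2*(z + 4)*(z + 3)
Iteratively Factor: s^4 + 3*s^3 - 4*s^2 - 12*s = (s - 2)*(s^3 + 5*s^2 + 6*s) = (s - 2)*(s + 2)*(s^2 + 3*s) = s*(s - 2)*(s + 2)*(s + 3)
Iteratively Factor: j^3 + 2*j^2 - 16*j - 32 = (j + 2)*(j^2 - 16) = (j + 2)*(j + 4)*(j - 4)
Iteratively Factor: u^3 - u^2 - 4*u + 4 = (u - 1)*(u^2 - 4) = (u - 1)*(u + 2)*(u - 2)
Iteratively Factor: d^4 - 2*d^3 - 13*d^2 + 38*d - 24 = (d - 3)*(d^3 + d^2 - 10*d + 8) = (d - 3)*(d - 2)*(d^2 + 3*d - 4) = (d - 3)*(d - 2)*(d + 4)*(d - 1)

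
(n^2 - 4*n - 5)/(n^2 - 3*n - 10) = (n + 1)/(n + 2)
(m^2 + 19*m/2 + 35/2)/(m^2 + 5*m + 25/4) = 2*(m + 7)/(2*m + 5)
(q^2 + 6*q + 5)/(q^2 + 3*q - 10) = (q + 1)/(q - 2)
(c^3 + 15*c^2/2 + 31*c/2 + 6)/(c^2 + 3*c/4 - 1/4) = 2*(2*c^3 + 15*c^2 + 31*c + 12)/(4*c^2 + 3*c - 1)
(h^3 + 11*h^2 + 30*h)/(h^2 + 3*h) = (h^2 + 11*h + 30)/(h + 3)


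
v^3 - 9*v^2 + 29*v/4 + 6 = (v - 8)*(v - 3/2)*(v + 1/2)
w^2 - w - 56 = (w - 8)*(w + 7)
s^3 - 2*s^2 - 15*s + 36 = (s - 3)^2*(s + 4)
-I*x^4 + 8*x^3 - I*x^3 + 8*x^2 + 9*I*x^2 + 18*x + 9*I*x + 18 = (x - I)*(x + 3*I)*(x + 6*I)*(-I*x - I)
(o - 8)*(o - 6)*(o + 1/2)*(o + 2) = o^4 - 23*o^3/2 + 14*o^2 + 106*o + 48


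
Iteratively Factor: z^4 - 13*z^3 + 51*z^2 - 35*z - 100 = (z + 1)*(z^3 - 14*z^2 + 65*z - 100) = (z - 5)*(z + 1)*(z^2 - 9*z + 20) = (z - 5)^2*(z + 1)*(z - 4)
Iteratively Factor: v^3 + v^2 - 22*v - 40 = (v - 5)*(v^2 + 6*v + 8) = (v - 5)*(v + 2)*(v + 4)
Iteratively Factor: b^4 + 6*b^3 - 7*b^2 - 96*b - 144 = (b + 4)*(b^3 + 2*b^2 - 15*b - 36) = (b - 4)*(b + 4)*(b^2 + 6*b + 9) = (b - 4)*(b + 3)*(b + 4)*(b + 3)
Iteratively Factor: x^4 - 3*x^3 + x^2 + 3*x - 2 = (x - 1)*(x^3 - 2*x^2 - x + 2) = (x - 2)*(x - 1)*(x^2 - 1) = (x - 2)*(x - 1)^2*(x + 1)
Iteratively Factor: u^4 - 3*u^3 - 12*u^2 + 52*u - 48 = (u - 3)*(u^3 - 12*u + 16) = (u - 3)*(u - 2)*(u^2 + 2*u - 8) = (u - 3)*(u - 2)*(u + 4)*(u - 2)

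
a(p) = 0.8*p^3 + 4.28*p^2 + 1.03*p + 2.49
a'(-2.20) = -6.19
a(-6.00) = -22.41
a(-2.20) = 12.42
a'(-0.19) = -0.51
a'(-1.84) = -6.59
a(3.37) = 85.19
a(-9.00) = -243.30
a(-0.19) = 2.44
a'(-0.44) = -2.27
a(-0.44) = 2.80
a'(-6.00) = 36.07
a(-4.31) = 13.51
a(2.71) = 52.64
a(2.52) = 45.07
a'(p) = 2.4*p^2 + 8.56*p + 1.03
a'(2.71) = 41.85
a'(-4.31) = 8.72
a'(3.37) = 57.13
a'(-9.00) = 118.39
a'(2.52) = 37.84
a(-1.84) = 10.10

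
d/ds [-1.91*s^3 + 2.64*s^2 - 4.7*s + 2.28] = -5.73*s^2 + 5.28*s - 4.7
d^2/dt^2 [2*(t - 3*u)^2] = 4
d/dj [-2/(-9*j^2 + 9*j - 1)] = 18*(1 - 2*j)/(9*j^2 - 9*j + 1)^2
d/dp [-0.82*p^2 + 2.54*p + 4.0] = 2.54 - 1.64*p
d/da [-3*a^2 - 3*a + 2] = -6*a - 3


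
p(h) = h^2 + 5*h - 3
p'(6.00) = 17.00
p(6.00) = 63.00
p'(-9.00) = -13.00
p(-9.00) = 33.00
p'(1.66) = 8.32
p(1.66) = 8.06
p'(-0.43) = 4.14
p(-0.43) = -4.97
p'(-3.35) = -1.70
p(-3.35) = -8.53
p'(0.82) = 6.64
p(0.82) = 1.77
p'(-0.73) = 3.54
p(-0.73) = -6.12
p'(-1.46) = 2.08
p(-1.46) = -8.17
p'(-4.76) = -4.52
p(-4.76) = -4.14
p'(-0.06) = 4.88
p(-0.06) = -3.30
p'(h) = 2*h + 5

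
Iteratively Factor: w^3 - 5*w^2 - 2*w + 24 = (w + 2)*(w^2 - 7*w + 12) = (w - 4)*(w + 2)*(w - 3)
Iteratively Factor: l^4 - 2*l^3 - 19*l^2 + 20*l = (l - 5)*(l^3 + 3*l^2 - 4*l) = l*(l - 5)*(l^2 + 3*l - 4) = l*(l - 5)*(l + 4)*(l - 1)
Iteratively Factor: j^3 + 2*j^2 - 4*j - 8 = (j + 2)*(j^2 - 4) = (j + 2)^2*(j - 2)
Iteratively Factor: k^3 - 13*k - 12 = (k + 1)*(k^2 - k - 12) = (k - 4)*(k + 1)*(k + 3)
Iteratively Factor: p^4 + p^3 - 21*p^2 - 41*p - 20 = (p + 1)*(p^3 - 21*p - 20) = (p + 1)^2*(p^2 - p - 20) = (p - 5)*(p + 1)^2*(p + 4)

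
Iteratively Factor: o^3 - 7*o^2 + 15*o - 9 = (o - 3)*(o^2 - 4*o + 3) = (o - 3)*(o - 1)*(o - 3)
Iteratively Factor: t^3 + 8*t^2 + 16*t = (t + 4)*(t^2 + 4*t) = t*(t + 4)*(t + 4)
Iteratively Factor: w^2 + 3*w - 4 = (w - 1)*(w + 4)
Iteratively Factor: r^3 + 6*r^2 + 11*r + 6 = (r + 1)*(r^2 + 5*r + 6) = (r + 1)*(r + 2)*(r + 3)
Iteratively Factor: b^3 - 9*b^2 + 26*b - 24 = (b - 4)*(b^2 - 5*b + 6) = (b - 4)*(b - 3)*(b - 2)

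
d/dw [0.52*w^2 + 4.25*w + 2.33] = 1.04*w + 4.25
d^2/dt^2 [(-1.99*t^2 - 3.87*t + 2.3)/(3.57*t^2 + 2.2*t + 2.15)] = (-2.8421709430404e-14*t^4 - 67.3866059999999*t^3 + 267.52509*t^2 + 286.61031*t + 5.16935000000001)/(45.499293*t^6 + 84.11634*t^5 + 134.041005*t^4 + 111.9646*t^3 + 80.724975*t^2 + 30.5085*t + 9.938375)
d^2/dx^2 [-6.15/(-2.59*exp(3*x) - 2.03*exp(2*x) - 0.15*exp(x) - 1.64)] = (6.15*(7.77*exp(2*x) + 4.06*exp(x) + 0.15)*(15.54*exp(2*x) + 8.12*exp(x) + 0.3)*exp(x) - (143.3565*exp(2*x) + 49.938*exp(x) + 0.9225)*(2.59*exp(3*x) + 2.03*exp(2*x) + 0.15*exp(x) + 1.64))*exp(x)/(2.59*exp(3*x) + 2.03*exp(2*x) + 0.15*exp(x) + 1.64)^3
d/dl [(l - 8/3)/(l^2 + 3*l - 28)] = (-l^2 + 16*l/3 - 20)/(l^4 + 6*l^3 - 47*l^2 - 168*l + 784)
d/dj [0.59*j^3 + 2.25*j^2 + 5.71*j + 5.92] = 1.77*j^2 + 4.5*j + 5.71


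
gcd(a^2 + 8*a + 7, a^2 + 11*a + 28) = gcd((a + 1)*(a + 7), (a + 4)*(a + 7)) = a + 7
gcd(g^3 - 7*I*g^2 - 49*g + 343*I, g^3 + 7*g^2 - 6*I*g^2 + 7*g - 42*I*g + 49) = g^2 + g*(7 - 7*I) - 49*I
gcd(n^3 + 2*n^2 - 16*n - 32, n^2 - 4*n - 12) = n + 2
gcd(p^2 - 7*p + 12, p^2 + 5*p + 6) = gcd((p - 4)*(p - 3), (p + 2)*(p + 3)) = 1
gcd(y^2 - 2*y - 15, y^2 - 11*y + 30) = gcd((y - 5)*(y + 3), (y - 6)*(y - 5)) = y - 5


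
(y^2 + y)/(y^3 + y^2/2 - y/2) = 2/(2*y - 1)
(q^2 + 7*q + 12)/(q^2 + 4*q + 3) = (q + 4)/(q + 1)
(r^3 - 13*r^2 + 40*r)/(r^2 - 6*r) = (r^2 - 13*r + 40)/(r - 6)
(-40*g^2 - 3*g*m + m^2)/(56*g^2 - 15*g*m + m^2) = (-5*g - m)/(7*g - m)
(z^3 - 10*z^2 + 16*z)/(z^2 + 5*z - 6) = z*(z^2 - 10*z + 16)/(z^2 + 5*z - 6)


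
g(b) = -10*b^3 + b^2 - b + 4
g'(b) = -30*b^2 + 2*b - 1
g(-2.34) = 139.94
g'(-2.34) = -169.95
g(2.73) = -194.74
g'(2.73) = -219.13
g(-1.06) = 18.09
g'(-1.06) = -36.83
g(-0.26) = 4.50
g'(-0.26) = -3.55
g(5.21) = -1388.27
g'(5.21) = -804.90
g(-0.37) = 5.01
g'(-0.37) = -5.85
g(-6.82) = 3229.48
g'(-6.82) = -1410.01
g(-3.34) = 391.09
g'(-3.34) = -342.35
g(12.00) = -17144.00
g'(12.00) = -4297.00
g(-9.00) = 7384.00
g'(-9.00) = -2449.00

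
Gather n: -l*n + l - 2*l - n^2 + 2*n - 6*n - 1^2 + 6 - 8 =-l - n^2 + n*(-l - 4) - 3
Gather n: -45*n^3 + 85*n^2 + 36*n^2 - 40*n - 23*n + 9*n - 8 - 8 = -45*n^3 + 121*n^2 - 54*n - 16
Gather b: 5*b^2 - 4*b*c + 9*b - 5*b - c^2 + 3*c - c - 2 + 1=5*b^2 + b*(4 - 4*c) - c^2 + 2*c - 1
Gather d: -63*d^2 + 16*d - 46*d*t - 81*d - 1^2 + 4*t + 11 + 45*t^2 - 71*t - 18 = -63*d^2 + d*(-46*t - 65) + 45*t^2 - 67*t - 8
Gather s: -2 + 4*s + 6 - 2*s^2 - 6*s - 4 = -2*s^2 - 2*s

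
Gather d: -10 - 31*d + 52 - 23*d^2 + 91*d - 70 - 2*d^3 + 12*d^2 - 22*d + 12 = -2*d^3 - 11*d^2 + 38*d - 16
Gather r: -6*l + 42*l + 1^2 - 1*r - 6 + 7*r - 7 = 36*l + 6*r - 12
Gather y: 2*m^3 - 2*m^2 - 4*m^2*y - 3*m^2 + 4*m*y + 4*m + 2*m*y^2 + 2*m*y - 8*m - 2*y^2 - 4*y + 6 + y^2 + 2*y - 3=2*m^3 - 5*m^2 - 4*m + y^2*(2*m - 1) + y*(-4*m^2 + 6*m - 2) + 3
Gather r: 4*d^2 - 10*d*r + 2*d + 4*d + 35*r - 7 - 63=4*d^2 + 6*d + r*(35 - 10*d) - 70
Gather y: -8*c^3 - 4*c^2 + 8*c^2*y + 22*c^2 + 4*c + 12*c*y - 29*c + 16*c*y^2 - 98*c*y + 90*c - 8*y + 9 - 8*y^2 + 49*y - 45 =-8*c^3 + 18*c^2 + 65*c + y^2*(16*c - 8) + y*(8*c^2 - 86*c + 41) - 36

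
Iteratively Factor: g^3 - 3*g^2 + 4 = (g - 2)*(g^2 - g - 2) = (g - 2)*(g + 1)*(g - 2)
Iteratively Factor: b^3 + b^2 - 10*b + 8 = (b - 1)*(b^2 + 2*b - 8) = (b - 2)*(b - 1)*(b + 4)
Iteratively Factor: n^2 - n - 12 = (n + 3)*(n - 4)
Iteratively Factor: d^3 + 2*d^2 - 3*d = (d - 1)*(d^2 + 3*d) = (d - 1)*(d + 3)*(d)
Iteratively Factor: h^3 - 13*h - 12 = (h + 1)*(h^2 - h - 12) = (h + 1)*(h + 3)*(h - 4)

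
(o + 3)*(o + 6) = o^2 + 9*o + 18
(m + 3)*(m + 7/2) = m^2 + 13*m/2 + 21/2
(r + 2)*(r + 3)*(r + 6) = r^3 + 11*r^2 + 36*r + 36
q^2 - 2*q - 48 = (q - 8)*(q + 6)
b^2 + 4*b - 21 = (b - 3)*(b + 7)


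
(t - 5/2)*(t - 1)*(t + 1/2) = t^3 - 3*t^2 + 3*t/4 + 5/4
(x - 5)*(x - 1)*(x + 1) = x^3 - 5*x^2 - x + 5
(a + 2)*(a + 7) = a^2 + 9*a + 14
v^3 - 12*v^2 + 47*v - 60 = (v - 5)*(v - 4)*(v - 3)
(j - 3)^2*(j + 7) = j^3 + j^2 - 33*j + 63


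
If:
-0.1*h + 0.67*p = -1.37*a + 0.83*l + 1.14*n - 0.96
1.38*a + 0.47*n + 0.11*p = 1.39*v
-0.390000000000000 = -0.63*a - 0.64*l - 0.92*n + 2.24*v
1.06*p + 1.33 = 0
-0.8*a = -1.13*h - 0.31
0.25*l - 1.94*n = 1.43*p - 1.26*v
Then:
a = -0.58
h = -0.69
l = -1.29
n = 0.41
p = -1.25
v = -0.54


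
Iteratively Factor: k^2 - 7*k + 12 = (k - 3)*(k - 4)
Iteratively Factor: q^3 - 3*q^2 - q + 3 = (q + 1)*(q^2 - 4*q + 3) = (q - 1)*(q + 1)*(q - 3)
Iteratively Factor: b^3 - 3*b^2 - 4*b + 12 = (b - 3)*(b^2 - 4) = (b - 3)*(b - 2)*(b + 2)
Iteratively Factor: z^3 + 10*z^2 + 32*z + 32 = (z + 2)*(z^2 + 8*z + 16) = (z + 2)*(z + 4)*(z + 4)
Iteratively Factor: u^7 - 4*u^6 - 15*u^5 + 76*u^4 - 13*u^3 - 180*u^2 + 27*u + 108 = (u + 4)*(u^6 - 8*u^5 + 17*u^4 + 8*u^3 - 45*u^2 + 27) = (u - 1)*(u + 4)*(u^5 - 7*u^4 + 10*u^3 + 18*u^2 - 27*u - 27) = (u - 3)*(u - 1)*(u + 4)*(u^4 - 4*u^3 - 2*u^2 + 12*u + 9) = (u - 3)^2*(u - 1)*(u + 4)*(u^3 - u^2 - 5*u - 3) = (u - 3)^3*(u - 1)*(u + 4)*(u^2 + 2*u + 1) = (u - 3)^3*(u - 1)*(u + 1)*(u + 4)*(u + 1)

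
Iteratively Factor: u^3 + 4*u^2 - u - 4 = (u + 1)*(u^2 + 3*u - 4) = (u + 1)*(u + 4)*(u - 1)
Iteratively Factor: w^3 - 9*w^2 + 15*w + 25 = (w + 1)*(w^2 - 10*w + 25) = (w - 5)*(w + 1)*(w - 5)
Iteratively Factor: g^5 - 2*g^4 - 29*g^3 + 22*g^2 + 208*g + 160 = (g + 4)*(g^4 - 6*g^3 - 5*g^2 + 42*g + 40) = (g + 1)*(g + 4)*(g^3 - 7*g^2 + 2*g + 40) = (g - 5)*(g + 1)*(g + 4)*(g^2 - 2*g - 8) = (g - 5)*(g - 4)*(g + 1)*(g + 4)*(g + 2)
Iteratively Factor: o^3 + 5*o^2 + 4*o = (o + 4)*(o^2 + o) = o*(o + 4)*(o + 1)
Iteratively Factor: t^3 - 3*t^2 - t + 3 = (t - 3)*(t^2 - 1) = (t - 3)*(t - 1)*(t + 1)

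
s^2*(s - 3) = s^3 - 3*s^2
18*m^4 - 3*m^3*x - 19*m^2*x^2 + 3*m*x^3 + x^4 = (-3*m + x)*(-m + x)*(m + x)*(6*m + x)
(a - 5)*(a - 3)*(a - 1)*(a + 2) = a^4 - 7*a^3 + 5*a^2 + 31*a - 30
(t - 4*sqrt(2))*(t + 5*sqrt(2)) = t^2 + sqrt(2)*t - 40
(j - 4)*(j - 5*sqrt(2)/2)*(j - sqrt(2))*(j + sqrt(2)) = j^4 - 4*j^3 - 5*sqrt(2)*j^3/2 - 2*j^2 + 10*sqrt(2)*j^2 + 5*sqrt(2)*j + 8*j - 20*sqrt(2)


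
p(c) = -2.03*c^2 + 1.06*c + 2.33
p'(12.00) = -47.66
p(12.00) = -277.27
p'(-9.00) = 37.60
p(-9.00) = -171.64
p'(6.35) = -24.72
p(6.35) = -72.79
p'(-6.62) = 27.94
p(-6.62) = -93.65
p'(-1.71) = 8.00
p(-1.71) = -5.42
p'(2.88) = -10.63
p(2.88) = -11.45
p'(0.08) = 0.74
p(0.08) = 2.40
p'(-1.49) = 7.11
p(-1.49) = -3.76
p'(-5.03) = 21.48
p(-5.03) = -54.36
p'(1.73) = -5.96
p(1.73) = -1.91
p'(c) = 1.06 - 4.06*c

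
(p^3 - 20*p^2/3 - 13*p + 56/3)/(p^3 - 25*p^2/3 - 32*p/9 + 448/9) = 3*(p - 1)/(3*p - 8)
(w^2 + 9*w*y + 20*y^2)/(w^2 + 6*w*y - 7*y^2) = (w^2 + 9*w*y + 20*y^2)/(w^2 + 6*w*y - 7*y^2)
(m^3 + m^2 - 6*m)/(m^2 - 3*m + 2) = m*(m + 3)/(m - 1)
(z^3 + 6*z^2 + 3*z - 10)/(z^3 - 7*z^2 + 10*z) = (z^3 + 6*z^2 + 3*z - 10)/(z*(z^2 - 7*z + 10))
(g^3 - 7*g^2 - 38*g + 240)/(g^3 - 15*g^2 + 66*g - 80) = (g + 6)/(g - 2)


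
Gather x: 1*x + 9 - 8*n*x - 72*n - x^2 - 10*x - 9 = -72*n - x^2 + x*(-8*n - 9)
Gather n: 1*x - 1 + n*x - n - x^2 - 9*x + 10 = n*(x - 1) - x^2 - 8*x + 9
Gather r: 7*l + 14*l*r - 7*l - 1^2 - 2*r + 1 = r*(14*l - 2)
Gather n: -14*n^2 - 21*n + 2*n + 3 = -14*n^2 - 19*n + 3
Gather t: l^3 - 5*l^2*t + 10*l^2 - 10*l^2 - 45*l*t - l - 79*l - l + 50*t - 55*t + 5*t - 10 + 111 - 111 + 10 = l^3 - 81*l + t*(-5*l^2 - 45*l)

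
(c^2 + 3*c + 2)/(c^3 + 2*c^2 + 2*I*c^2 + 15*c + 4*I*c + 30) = (c + 1)/(c^2 + 2*I*c + 15)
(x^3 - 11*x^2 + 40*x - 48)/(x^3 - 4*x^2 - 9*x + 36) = (x - 4)/(x + 3)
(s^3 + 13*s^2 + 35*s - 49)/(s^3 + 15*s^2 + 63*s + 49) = (s - 1)/(s + 1)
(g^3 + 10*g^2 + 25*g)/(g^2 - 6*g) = (g^2 + 10*g + 25)/(g - 6)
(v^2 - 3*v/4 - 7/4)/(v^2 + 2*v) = (4*v^2 - 3*v - 7)/(4*v*(v + 2))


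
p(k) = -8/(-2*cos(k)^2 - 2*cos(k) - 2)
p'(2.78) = -1.40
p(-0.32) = 1.40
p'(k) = -8*(-4*sin(k)*cos(k) - 2*sin(k))/(-2*cos(k)^2 - 2*cos(k) - 2)^2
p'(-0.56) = -0.87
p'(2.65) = -1.80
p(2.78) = 4.26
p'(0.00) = 0.00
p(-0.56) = 1.56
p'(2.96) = -0.72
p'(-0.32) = -0.45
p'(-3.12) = 0.09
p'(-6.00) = 0.39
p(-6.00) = 1.39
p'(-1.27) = -3.18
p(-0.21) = 1.36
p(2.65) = 4.47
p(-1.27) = 2.89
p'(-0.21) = -0.29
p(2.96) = 4.07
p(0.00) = 1.33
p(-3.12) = 4.00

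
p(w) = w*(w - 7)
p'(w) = 2*w - 7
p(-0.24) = 1.74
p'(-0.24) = -7.48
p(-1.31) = 10.89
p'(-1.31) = -9.62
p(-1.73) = 15.10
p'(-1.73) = -10.46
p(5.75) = -7.19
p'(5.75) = 4.50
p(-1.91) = 17.02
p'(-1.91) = -10.82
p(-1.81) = 15.95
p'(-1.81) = -10.62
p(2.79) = -11.75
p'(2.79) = -1.42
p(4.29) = -11.63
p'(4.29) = 1.58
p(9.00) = 18.00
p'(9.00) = 11.00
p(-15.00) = 330.00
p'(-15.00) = -37.00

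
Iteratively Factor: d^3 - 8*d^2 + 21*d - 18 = (d - 3)*(d^2 - 5*d + 6) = (d - 3)*(d - 2)*(d - 3)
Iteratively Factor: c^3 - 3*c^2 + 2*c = (c - 1)*(c^2 - 2*c) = c*(c - 1)*(c - 2)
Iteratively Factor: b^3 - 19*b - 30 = (b + 2)*(b^2 - 2*b - 15) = (b + 2)*(b + 3)*(b - 5)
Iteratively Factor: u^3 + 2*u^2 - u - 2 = (u - 1)*(u^2 + 3*u + 2) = (u - 1)*(u + 2)*(u + 1)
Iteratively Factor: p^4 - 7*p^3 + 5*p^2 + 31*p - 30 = (p - 3)*(p^3 - 4*p^2 - 7*p + 10) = (p - 3)*(p + 2)*(p^2 - 6*p + 5) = (p - 5)*(p - 3)*(p + 2)*(p - 1)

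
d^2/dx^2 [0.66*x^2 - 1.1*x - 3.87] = 1.32000000000000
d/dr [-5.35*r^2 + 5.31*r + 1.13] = 5.31 - 10.7*r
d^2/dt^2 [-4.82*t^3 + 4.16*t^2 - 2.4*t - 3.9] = 8.32 - 28.92*t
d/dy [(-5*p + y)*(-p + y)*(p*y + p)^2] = p^2*(y + 1)*((-5*p + y)*(y + 1) + (-p + y)*(y + 1) + 2*(p - y)*(5*p - y))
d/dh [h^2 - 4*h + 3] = 2*h - 4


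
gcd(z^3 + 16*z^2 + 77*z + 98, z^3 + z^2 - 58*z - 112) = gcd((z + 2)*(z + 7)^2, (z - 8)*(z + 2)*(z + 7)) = z^2 + 9*z + 14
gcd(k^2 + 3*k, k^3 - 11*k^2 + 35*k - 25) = 1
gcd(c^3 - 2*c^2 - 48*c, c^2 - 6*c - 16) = c - 8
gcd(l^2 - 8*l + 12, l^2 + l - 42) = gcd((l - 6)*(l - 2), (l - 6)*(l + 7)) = l - 6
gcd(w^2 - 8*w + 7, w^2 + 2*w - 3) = w - 1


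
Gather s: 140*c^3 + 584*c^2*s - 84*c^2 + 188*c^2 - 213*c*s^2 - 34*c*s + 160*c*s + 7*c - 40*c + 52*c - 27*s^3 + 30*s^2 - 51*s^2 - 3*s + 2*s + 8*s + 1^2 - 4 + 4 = 140*c^3 + 104*c^2 + 19*c - 27*s^3 + s^2*(-213*c - 21) + s*(584*c^2 + 126*c + 7) + 1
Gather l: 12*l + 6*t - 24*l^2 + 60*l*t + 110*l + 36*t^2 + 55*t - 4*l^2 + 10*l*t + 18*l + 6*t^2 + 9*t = -28*l^2 + l*(70*t + 140) + 42*t^2 + 70*t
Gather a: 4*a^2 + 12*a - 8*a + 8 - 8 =4*a^2 + 4*a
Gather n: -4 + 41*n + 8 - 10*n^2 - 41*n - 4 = -10*n^2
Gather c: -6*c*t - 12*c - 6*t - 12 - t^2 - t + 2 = c*(-6*t - 12) - t^2 - 7*t - 10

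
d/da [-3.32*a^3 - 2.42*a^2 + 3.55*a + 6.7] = -9.96*a^2 - 4.84*a + 3.55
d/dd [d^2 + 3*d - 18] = 2*d + 3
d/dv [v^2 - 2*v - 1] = 2*v - 2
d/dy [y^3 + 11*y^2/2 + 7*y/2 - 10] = 3*y^2 + 11*y + 7/2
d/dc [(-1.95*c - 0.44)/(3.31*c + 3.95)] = (-20.674591*c - 24.672095)/(3.31*c + 3.95)^3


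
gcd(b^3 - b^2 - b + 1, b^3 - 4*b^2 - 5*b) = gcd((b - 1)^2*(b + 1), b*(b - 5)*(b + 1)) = b + 1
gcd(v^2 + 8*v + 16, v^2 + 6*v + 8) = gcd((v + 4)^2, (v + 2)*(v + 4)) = v + 4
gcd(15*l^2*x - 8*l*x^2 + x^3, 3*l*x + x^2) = x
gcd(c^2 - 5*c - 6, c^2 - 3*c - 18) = c - 6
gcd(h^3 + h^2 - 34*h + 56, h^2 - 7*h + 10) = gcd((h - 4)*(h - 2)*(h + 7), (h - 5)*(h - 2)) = h - 2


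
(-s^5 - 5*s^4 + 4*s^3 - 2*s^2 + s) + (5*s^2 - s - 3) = -s^5 - 5*s^4 + 4*s^3 + 3*s^2 - 3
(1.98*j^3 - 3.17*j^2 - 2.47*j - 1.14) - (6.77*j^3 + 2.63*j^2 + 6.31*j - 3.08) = -4.79*j^3 - 5.8*j^2 - 8.78*j + 1.94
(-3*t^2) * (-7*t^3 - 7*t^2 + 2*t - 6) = 21*t^5 + 21*t^4 - 6*t^3 + 18*t^2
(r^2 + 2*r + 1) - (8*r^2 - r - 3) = -7*r^2 + 3*r + 4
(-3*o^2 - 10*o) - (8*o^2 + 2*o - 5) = -11*o^2 - 12*o + 5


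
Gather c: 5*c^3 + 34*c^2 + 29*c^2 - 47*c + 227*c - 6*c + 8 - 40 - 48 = 5*c^3 + 63*c^2 + 174*c - 80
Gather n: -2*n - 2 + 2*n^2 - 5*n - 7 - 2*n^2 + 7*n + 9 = 0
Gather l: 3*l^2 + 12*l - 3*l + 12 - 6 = 3*l^2 + 9*l + 6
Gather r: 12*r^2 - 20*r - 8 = 12*r^2 - 20*r - 8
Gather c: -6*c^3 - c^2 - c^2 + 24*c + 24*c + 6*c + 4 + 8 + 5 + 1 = -6*c^3 - 2*c^2 + 54*c + 18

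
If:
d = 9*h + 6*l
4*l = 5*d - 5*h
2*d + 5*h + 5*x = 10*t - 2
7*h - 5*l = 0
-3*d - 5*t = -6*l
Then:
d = 0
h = 0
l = 0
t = 0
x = -2/5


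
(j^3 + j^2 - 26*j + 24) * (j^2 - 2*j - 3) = j^5 - j^4 - 31*j^3 + 73*j^2 + 30*j - 72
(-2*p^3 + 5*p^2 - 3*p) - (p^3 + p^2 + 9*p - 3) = -3*p^3 + 4*p^2 - 12*p + 3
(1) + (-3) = -2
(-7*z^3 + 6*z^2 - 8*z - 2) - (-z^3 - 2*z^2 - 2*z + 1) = -6*z^3 + 8*z^2 - 6*z - 3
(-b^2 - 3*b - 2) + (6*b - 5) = -b^2 + 3*b - 7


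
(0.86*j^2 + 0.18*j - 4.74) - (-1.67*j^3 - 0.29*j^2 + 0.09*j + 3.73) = 1.67*j^3 + 1.15*j^2 + 0.09*j - 8.47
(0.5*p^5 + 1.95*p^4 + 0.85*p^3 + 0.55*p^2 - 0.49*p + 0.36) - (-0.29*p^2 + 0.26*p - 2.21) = 0.5*p^5 + 1.95*p^4 + 0.85*p^3 + 0.84*p^2 - 0.75*p + 2.57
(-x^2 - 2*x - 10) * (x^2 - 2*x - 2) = -x^4 - 4*x^2 + 24*x + 20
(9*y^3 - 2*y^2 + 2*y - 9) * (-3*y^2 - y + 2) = -27*y^5 - 3*y^4 + 14*y^3 + 21*y^2 + 13*y - 18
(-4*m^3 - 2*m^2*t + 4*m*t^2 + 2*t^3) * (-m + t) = 4*m^4 - 2*m^3*t - 6*m^2*t^2 + 2*m*t^3 + 2*t^4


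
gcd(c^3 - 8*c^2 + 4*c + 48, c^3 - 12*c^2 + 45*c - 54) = c - 6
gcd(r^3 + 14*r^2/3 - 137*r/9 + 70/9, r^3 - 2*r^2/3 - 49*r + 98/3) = r^2 + 19*r/3 - 14/3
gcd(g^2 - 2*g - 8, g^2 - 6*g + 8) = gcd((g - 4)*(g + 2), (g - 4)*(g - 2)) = g - 4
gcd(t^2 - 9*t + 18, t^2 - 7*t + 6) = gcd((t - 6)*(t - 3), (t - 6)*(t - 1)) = t - 6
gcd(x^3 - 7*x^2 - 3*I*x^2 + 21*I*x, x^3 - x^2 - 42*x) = x^2 - 7*x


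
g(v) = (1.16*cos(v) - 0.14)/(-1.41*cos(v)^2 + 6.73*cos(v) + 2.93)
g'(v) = (-2.82*sin(v)*cos(v) + 6.73*sin(v))*(1.16*cos(v) - 0.14)/(-1.41*cos(v)^2 + 6.73*cos(v) + 2.93)^2 - 1.16*sin(v)/(-1.41*cos(v)^2 + 6.73*cos(v) + 2.93)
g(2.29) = 0.43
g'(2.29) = -0.89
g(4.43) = -0.49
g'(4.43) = 4.92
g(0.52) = 0.11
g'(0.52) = -0.04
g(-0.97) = 0.08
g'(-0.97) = 0.10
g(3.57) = 0.27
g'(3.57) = 0.13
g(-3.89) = 0.36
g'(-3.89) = -0.49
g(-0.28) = 0.12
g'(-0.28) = 0.02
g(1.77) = -0.24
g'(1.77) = -1.85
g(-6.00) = 0.12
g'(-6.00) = -0.02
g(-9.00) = 0.27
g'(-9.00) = 0.13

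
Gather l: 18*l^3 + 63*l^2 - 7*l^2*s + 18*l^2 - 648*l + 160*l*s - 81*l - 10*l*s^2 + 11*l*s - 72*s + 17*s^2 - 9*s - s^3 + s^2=18*l^3 + l^2*(81 - 7*s) + l*(-10*s^2 + 171*s - 729) - s^3 + 18*s^2 - 81*s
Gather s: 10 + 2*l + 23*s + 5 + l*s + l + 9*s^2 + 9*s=3*l + 9*s^2 + s*(l + 32) + 15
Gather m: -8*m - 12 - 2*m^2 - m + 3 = -2*m^2 - 9*m - 9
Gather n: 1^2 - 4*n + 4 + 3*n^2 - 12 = 3*n^2 - 4*n - 7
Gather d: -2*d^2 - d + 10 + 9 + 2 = -2*d^2 - d + 21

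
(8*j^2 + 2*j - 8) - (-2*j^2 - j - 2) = 10*j^2 + 3*j - 6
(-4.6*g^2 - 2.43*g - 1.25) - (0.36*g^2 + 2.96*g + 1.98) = -4.96*g^2 - 5.39*g - 3.23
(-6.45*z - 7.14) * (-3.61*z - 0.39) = 23.2845*z^2 + 28.2909*z + 2.7846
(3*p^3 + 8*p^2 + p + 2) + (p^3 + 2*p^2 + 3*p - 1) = 4*p^3 + 10*p^2 + 4*p + 1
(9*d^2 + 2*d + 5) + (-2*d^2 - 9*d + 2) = 7*d^2 - 7*d + 7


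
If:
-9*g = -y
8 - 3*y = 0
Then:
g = 8/27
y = 8/3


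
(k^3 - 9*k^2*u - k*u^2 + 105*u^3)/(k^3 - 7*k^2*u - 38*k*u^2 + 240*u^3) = (-k^2 + 4*k*u + 21*u^2)/(-k^2 + 2*k*u + 48*u^2)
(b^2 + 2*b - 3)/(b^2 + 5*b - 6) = (b + 3)/(b + 6)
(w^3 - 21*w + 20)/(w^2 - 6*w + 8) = (w^2 + 4*w - 5)/(w - 2)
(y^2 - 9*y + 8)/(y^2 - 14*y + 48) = (y - 1)/(y - 6)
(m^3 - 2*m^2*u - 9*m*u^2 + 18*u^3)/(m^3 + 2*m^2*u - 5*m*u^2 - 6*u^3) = (m - 3*u)/(m + u)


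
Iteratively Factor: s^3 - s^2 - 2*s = (s)*(s^2 - s - 2) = s*(s - 2)*(s + 1)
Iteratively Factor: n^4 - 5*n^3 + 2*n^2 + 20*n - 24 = (n - 2)*(n^3 - 3*n^2 - 4*n + 12) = (n - 2)*(n + 2)*(n^2 - 5*n + 6) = (n - 2)^2*(n + 2)*(n - 3)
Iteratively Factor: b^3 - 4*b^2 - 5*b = (b + 1)*(b^2 - 5*b) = b*(b + 1)*(b - 5)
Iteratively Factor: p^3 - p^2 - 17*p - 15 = (p + 1)*(p^2 - 2*p - 15) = (p + 1)*(p + 3)*(p - 5)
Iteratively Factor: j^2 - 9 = (j - 3)*(j + 3)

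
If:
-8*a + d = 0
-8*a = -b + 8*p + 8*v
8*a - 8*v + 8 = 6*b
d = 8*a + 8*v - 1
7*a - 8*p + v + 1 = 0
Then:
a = -23/328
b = 44/41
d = -23/41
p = 13/164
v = 1/8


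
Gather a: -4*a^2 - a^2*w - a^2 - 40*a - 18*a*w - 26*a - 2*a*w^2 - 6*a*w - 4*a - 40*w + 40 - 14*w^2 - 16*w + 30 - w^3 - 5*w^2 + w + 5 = a^2*(-w - 5) + a*(-2*w^2 - 24*w - 70) - w^3 - 19*w^2 - 55*w + 75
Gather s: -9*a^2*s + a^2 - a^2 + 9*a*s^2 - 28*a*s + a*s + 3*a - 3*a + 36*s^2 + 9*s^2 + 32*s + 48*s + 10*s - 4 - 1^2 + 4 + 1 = s^2*(9*a + 45) + s*(-9*a^2 - 27*a + 90)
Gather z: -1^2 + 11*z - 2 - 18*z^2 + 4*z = -18*z^2 + 15*z - 3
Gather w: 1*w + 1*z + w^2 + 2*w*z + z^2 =w^2 + w*(2*z + 1) + z^2 + z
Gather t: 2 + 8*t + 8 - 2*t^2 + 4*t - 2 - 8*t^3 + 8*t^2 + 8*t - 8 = -8*t^3 + 6*t^2 + 20*t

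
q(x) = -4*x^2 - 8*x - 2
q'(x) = -8*x - 8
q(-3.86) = -30.72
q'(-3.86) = 22.88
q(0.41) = -5.95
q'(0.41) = -11.28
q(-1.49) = 1.04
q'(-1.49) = 3.92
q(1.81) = -29.58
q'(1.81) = -22.48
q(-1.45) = 1.19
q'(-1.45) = 3.60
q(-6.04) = -99.61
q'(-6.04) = 40.32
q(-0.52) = 1.08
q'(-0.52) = -3.84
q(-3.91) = -31.87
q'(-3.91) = 23.28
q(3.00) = -62.00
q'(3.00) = -32.00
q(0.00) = -2.00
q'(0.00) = -8.00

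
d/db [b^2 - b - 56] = 2*b - 1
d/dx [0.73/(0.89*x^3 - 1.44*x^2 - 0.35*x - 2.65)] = (-1.9491*x^2 + 2.1024*x + 0.2555)/(-0.89*x^3 + 1.44*x^2 + 0.35*x + 2.65)^2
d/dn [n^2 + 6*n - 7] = 2*n + 6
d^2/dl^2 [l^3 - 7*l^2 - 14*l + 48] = 6*l - 14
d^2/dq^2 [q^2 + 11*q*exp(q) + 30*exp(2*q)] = 11*q*exp(q) + 120*exp(2*q) + 22*exp(q) + 2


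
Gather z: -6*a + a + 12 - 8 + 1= 5 - 5*a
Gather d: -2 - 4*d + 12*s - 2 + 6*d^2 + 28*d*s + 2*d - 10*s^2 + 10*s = 6*d^2 + d*(28*s - 2) - 10*s^2 + 22*s - 4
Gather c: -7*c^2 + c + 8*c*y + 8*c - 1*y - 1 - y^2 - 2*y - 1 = -7*c^2 + c*(8*y + 9) - y^2 - 3*y - 2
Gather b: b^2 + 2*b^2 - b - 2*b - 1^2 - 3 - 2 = 3*b^2 - 3*b - 6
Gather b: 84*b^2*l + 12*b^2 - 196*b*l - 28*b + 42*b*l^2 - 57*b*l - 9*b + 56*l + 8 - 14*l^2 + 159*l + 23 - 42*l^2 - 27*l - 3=b^2*(84*l + 12) + b*(42*l^2 - 253*l - 37) - 56*l^2 + 188*l + 28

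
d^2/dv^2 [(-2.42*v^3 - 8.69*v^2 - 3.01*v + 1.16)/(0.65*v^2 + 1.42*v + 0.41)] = (7.105427357601e-15*v^4 + 5.028774*v^3 + 8.382366*v^2 + 8.796258*v + 4.643034)/(0.274625*v^6 + 1.79985*v^5 + 4.451655*v^4 + 5.133868*v^3 + 2.807967*v^2 + 0.716106*v + 0.068921)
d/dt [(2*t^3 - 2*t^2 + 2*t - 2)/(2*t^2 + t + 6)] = 2*(2*t^4 + 2*t^3 + 15*t^2 - 8*t + 7)/(4*t^4 + 4*t^3 + 25*t^2 + 12*t + 36)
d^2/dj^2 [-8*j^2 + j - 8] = -16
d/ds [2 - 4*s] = -4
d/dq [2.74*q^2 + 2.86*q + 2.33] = 5.48*q + 2.86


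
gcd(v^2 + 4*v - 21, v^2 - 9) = v - 3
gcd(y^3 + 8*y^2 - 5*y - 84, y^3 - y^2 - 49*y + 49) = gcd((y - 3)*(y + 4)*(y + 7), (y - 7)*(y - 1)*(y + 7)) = y + 7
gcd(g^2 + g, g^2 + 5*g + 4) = g + 1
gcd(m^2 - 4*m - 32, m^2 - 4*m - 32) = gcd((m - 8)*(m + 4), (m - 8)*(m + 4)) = m^2 - 4*m - 32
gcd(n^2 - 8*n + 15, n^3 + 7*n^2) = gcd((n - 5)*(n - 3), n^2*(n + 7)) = 1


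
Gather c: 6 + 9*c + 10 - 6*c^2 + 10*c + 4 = -6*c^2 + 19*c + 20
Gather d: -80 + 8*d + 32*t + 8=8*d + 32*t - 72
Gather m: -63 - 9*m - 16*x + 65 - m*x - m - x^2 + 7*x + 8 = m*(-x - 10) - x^2 - 9*x + 10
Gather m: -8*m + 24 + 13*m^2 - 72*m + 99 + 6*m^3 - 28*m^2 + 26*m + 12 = 6*m^3 - 15*m^2 - 54*m + 135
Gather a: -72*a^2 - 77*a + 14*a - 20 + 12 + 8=-72*a^2 - 63*a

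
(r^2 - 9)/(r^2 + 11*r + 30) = (r^2 - 9)/(r^2 + 11*r + 30)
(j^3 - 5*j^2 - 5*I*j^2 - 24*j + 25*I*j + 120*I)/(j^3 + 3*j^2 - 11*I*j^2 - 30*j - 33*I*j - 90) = (j - 8)/(j - 6*I)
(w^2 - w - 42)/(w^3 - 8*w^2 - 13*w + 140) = (w + 6)/(w^2 - w - 20)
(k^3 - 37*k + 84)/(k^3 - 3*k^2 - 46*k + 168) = (k - 3)/(k - 6)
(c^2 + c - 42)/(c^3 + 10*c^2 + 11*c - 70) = (c - 6)/(c^2 + 3*c - 10)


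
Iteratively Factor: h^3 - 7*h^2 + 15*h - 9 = (h - 1)*(h^2 - 6*h + 9) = (h - 3)*(h - 1)*(h - 3)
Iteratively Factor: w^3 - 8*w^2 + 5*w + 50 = (w + 2)*(w^2 - 10*w + 25) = (w - 5)*(w + 2)*(w - 5)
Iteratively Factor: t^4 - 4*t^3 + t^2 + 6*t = (t + 1)*(t^3 - 5*t^2 + 6*t) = (t - 3)*(t + 1)*(t^2 - 2*t) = (t - 3)*(t - 2)*(t + 1)*(t)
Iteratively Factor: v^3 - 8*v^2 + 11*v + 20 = (v - 5)*(v^2 - 3*v - 4) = (v - 5)*(v - 4)*(v + 1)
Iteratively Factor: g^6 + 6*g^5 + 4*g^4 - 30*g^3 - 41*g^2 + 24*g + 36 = (g + 1)*(g^5 + 5*g^4 - g^3 - 29*g^2 - 12*g + 36) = (g + 1)*(g + 3)*(g^4 + 2*g^3 - 7*g^2 - 8*g + 12) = (g - 2)*(g + 1)*(g + 3)*(g^3 + 4*g^2 + g - 6) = (g - 2)*(g + 1)*(g + 2)*(g + 3)*(g^2 + 2*g - 3) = (g - 2)*(g - 1)*(g + 1)*(g + 2)*(g + 3)*(g + 3)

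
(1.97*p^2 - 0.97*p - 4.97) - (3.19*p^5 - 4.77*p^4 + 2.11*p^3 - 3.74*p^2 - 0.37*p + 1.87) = -3.19*p^5 + 4.77*p^4 - 2.11*p^3 + 5.71*p^2 - 0.6*p - 6.84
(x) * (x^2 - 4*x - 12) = x^3 - 4*x^2 - 12*x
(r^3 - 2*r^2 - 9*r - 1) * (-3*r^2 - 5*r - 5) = -3*r^5 + r^4 + 32*r^3 + 58*r^2 + 50*r + 5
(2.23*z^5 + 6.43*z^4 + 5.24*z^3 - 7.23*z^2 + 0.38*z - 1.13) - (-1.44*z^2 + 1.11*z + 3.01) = 2.23*z^5 + 6.43*z^4 + 5.24*z^3 - 5.79*z^2 - 0.73*z - 4.14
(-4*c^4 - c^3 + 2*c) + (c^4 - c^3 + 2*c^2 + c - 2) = -3*c^4 - 2*c^3 + 2*c^2 + 3*c - 2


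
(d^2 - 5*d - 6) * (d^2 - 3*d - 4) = d^4 - 8*d^3 + 5*d^2 + 38*d + 24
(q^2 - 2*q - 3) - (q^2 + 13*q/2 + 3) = -17*q/2 - 6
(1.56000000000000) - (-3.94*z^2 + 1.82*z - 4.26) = 3.94*z^2 - 1.82*z + 5.82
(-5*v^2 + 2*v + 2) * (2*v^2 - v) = -10*v^4 + 9*v^3 + 2*v^2 - 2*v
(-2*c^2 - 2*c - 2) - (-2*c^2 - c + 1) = -c - 3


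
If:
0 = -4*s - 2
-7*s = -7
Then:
No Solution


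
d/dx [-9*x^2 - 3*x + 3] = -18*x - 3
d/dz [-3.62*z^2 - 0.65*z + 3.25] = -7.24*z - 0.65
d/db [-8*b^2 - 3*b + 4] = -16*b - 3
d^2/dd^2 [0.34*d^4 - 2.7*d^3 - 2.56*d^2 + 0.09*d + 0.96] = 4.08*d^2 - 16.2*d - 5.12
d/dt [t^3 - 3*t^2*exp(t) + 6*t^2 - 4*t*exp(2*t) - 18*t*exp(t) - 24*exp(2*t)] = -3*t^2*exp(t) + 3*t^2 - 8*t*exp(2*t) - 24*t*exp(t) + 12*t - 52*exp(2*t) - 18*exp(t)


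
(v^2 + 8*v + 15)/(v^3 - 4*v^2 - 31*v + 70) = (v + 3)/(v^2 - 9*v + 14)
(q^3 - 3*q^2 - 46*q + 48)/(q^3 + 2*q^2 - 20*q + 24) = (q^2 - 9*q + 8)/(q^2 - 4*q + 4)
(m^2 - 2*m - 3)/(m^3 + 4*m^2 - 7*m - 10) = (m - 3)/(m^2 + 3*m - 10)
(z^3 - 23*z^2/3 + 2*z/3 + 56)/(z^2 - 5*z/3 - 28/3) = z - 6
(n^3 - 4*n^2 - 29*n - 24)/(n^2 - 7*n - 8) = n + 3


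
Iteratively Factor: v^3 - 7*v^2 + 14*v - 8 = (v - 1)*(v^2 - 6*v + 8) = (v - 2)*(v - 1)*(v - 4)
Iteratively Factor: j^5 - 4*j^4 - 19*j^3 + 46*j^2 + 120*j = (j - 5)*(j^4 + j^3 - 14*j^2 - 24*j) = (j - 5)*(j - 4)*(j^3 + 5*j^2 + 6*j) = (j - 5)*(j - 4)*(j + 3)*(j^2 + 2*j) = (j - 5)*(j - 4)*(j + 2)*(j + 3)*(j)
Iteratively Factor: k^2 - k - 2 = (k + 1)*(k - 2)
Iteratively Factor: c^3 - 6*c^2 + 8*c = (c)*(c^2 - 6*c + 8) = c*(c - 2)*(c - 4)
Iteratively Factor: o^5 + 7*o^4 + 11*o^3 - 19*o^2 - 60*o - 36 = (o + 2)*(o^4 + 5*o^3 + o^2 - 21*o - 18) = (o - 2)*(o + 2)*(o^3 + 7*o^2 + 15*o + 9) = (o - 2)*(o + 2)*(o + 3)*(o^2 + 4*o + 3) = (o - 2)*(o + 2)*(o + 3)^2*(o + 1)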